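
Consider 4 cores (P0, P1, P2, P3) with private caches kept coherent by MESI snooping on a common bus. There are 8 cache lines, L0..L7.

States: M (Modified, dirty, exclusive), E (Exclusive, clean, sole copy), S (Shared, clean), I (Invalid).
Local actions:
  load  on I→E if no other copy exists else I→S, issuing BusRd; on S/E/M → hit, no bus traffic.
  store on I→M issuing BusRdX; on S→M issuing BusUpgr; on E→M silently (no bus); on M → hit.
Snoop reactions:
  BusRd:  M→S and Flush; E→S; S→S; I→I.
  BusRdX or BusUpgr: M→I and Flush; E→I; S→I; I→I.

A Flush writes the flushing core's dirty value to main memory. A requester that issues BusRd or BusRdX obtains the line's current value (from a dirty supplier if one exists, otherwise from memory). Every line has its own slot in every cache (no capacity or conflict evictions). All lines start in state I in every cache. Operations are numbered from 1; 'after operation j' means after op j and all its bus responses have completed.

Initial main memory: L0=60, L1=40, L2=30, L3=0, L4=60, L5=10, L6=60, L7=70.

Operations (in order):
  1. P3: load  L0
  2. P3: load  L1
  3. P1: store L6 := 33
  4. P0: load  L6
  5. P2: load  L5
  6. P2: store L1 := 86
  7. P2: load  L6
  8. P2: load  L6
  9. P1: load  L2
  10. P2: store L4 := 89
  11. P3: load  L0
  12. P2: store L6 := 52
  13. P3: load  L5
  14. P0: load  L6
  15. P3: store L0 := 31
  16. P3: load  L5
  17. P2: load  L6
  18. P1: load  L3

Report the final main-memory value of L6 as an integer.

  op1 P3: load  L0 → I/I/I/E on L0; bus BusRd; mem=60
  op2 P3: load  L1 → I/I/I/E on L1; bus BusRd; mem=40
  op3 P1: store L6 := 33 → I/M/I/I on L6; bus BusRdX; mem=60
  op4 P0: load  L6 → S/S/I/I on L6; bus BusRd Flush; mem=33
  op5 P2: load  L5 → I/I/E/I on L5; bus BusRd; mem=10
  op6 P2: store L1 := 86 → I/I/M/I on L1; bus BusRdX; mem=40
  op7 P2: load  L6 → S/S/S/I on L6; bus BusRd; mem=33
  op8 P2: load  L6 → S/S/S/I on L6; bus (none); mem=33
  op9 P1: load  L2 → I/E/I/I on L2; bus BusRd; mem=30
  op10 P2: store L4 := 89 → I/I/M/I on L4; bus BusRdX; mem=60
  op11 P3: load  L0 → I/I/I/E on L0; bus (none); mem=60
  op12 P2: store L6 := 52 → I/I/M/I on L6; bus BusUpgr; mem=33
  op13 P3: load  L5 → I/I/S/S on L5; bus BusRd; mem=10
  op14 P0: load  L6 → S/I/S/I on L6; bus BusRd Flush; mem=52
  op15 P3: store L0 := 31 → I/I/I/M on L0; bus (none); mem=60
  op16 P3: load  L5 → I/I/S/S on L5; bus (none); mem=10
  op17 P2: load  L6 → S/I/S/I on L6; bus (none); mem=52
  op18 P1: load  L3 → I/E/I/I on L3; bus BusRd; mem=0

memory[L6] = 52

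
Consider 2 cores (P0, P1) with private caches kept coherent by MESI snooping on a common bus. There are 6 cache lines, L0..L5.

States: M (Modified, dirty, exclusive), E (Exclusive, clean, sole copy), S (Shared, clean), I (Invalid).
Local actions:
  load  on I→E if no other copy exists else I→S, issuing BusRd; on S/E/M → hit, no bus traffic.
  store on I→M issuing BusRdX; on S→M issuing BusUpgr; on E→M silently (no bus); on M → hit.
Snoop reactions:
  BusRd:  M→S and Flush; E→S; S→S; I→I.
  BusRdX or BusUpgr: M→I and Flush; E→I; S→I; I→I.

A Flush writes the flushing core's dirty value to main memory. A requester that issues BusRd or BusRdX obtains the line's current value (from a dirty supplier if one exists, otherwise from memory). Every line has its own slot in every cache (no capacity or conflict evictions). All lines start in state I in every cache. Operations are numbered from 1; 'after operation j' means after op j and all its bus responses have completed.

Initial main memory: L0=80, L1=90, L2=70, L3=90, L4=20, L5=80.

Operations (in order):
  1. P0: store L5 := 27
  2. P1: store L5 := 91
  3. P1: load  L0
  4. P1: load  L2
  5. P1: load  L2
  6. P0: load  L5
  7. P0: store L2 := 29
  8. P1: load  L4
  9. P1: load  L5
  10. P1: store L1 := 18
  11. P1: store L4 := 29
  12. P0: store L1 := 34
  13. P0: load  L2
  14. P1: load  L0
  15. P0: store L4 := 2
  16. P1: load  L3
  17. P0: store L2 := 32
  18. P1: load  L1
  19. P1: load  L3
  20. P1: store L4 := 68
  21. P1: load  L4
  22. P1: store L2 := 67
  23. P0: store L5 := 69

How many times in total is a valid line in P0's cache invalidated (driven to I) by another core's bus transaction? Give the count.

  op1 P0: store L5 := 27 → M/I on L5; bus BusRdX; mem=80
  op2 P1: store L5 := 91 → I/M on L5; bus BusRdX Flush; mem=27
  op3 P1: load  L0 → I/E on L0; bus BusRd; mem=80
  op4 P1: load  L2 → I/E on L2; bus BusRd; mem=70
  op5 P1: load  L2 → I/E on L2; bus (none); mem=70
  op6 P0: load  L5 → S/S on L5; bus BusRd Flush; mem=91
  op7 P0: store L2 := 29 → M/I on L2; bus BusRdX; mem=70
  op8 P1: load  L4 → I/E on L4; bus BusRd; mem=20
  op9 P1: load  L5 → S/S on L5; bus (none); mem=91
  op10 P1: store L1 := 18 → I/M on L1; bus BusRdX; mem=90
  op11 P1: store L4 := 29 → I/M on L4; bus (none); mem=20
  op12 P0: store L1 := 34 → M/I on L1; bus BusRdX Flush; mem=18
  op13 P0: load  L2 → M/I on L2; bus (none); mem=70
  op14 P1: load  L0 → I/E on L0; bus (none); mem=80
  op15 P0: store L4 := 2 → M/I on L4; bus BusRdX Flush; mem=29
  op16 P1: load  L3 → I/E on L3; bus BusRd; mem=90
  op17 P0: store L2 := 32 → M/I on L2; bus (none); mem=70
  op18 P1: load  L1 → S/S on L1; bus BusRd Flush; mem=34
  op19 P1: load  L3 → I/E on L3; bus (none); mem=90
  op20 P1: store L4 := 68 → I/M on L4; bus BusRdX Flush; mem=2
  op21 P1: load  L4 → I/M on L4; bus (none); mem=2
  op22 P1: store L2 := 67 → I/M on L2; bus BusRdX Flush; mem=32
  op23 P0: store L5 := 69 → M/I on L5; bus BusUpgr; mem=91

invalidations = 3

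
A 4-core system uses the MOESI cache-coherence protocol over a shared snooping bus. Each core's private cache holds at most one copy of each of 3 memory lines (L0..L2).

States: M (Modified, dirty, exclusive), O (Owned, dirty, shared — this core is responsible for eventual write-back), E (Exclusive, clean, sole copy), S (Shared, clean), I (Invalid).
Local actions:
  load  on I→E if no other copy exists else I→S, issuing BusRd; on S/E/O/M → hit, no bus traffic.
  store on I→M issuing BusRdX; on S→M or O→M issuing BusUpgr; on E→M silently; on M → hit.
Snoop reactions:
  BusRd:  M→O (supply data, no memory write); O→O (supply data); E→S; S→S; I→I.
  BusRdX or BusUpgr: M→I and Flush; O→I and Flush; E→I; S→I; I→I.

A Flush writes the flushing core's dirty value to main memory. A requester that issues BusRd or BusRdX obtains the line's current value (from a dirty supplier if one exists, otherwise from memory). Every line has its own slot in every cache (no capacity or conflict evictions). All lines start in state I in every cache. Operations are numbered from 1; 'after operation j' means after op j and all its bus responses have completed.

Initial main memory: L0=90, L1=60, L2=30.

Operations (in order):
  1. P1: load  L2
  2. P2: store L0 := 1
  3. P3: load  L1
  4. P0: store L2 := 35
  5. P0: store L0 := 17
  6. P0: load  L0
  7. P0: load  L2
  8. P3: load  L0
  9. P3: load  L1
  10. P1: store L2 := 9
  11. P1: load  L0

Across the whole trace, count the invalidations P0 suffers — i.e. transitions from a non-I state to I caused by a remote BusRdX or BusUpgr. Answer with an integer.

1. P1: load  L2  bus=[BusRd]  L2: P0=I P1=E P2=I P3=I  mem[L2]=30
2. P2: store L0 := 1  bus=[BusRdX]  L0: P0=I P1=I P2=M P3=I  mem[L0]=90
3. P3: load  L1  bus=[BusRd]  L1: P0=I P1=I P2=I P3=E  mem[L1]=60
4. P0: store L2 := 35  bus=[BusRdX]  L2: P0=M P1=I P2=I P3=I  mem[L2]=30
5. P0: store L0 := 17  bus=[BusRdX,Flush]  L0: P0=M P1=I P2=I P3=I  mem[L0]=1
6. P0: load  L0  bus=[-]  L0: P0=M P1=I P2=I P3=I  mem[L0]=1
7. P0: load  L2  bus=[-]  L2: P0=M P1=I P2=I P3=I  mem[L2]=30
8. P3: load  L0  bus=[BusRd]  L0: P0=O P1=I P2=I P3=S  mem[L0]=1
9. P3: load  L1  bus=[-]  L1: P0=I P1=I P2=I P3=E  mem[L1]=60
10. P1: store L2 := 9  bus=[BusRdX,Flush]  L2: P0=I P1=M P2=I P3=I  mem[L2]=35
11. P1: load  L0  bus=[BusRd]  L0: P0=O P1=S P2=I P3=S  mem[L0]=1

invalidations = 1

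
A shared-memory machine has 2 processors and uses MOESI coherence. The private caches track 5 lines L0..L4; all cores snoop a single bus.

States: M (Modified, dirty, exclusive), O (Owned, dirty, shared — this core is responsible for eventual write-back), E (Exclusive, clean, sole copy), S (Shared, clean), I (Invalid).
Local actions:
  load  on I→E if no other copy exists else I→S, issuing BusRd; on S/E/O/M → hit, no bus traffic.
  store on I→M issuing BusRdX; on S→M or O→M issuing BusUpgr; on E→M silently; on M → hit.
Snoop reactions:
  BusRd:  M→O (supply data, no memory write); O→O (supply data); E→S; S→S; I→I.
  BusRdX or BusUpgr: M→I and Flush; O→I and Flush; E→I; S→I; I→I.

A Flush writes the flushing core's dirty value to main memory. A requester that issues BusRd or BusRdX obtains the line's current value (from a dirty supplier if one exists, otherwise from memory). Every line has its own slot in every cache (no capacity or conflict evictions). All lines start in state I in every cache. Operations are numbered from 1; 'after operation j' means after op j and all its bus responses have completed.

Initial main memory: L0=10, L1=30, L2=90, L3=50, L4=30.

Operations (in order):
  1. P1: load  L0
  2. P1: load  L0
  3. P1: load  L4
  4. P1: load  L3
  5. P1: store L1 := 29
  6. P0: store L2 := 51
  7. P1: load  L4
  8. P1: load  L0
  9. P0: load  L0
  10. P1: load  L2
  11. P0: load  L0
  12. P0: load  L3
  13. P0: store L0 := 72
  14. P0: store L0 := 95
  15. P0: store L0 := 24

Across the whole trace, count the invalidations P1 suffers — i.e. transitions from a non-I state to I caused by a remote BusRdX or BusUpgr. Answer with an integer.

invalidations = 1

  op1 P1: load  L0 → I/E on L0; bus BusRd; mem=10
  op2 P1: load  L0 → I/E on L0; bus (none); mem=10
  op3 P1: load  L4 → I/E on L4; bus BusRd; mem=30
  op4 P1: load  L3 → I/E on L3; bus BusRd; mem=50
  op5 P1: store L1 := 29 → I/M on L1; bus BusRdX; mem=30
  op6 P0: store L2 := 51 → M/I on L2; bus BusRdX; mem=90
  op7 P1: load  L4 → I/E on L4; bus (none); mem=30
  op8 P1: load  L0 → I/E on L0; bus (none); mem=10
  op9 P0: load  L0 → S/S on L0; bus BusRd; mem=10
  op10 P1: load  L2 → O/S on L2; bus BusRd; mem=90
  op11 P0: load  L0 → S/S on L0; bus (none); mem=10
  op12 P0: load  L3 → S/S on L3; bus BusRd; mem=50
  op13 P0: store L0 := 72 → M/I on L0; bus BusUpgr; mem=10
  op14 P0: store L0 := 95 → M/I on L0; bus (none); mem=10
  op15 P0: store L0 := 24 → M/I on L0; bus (none); mem=10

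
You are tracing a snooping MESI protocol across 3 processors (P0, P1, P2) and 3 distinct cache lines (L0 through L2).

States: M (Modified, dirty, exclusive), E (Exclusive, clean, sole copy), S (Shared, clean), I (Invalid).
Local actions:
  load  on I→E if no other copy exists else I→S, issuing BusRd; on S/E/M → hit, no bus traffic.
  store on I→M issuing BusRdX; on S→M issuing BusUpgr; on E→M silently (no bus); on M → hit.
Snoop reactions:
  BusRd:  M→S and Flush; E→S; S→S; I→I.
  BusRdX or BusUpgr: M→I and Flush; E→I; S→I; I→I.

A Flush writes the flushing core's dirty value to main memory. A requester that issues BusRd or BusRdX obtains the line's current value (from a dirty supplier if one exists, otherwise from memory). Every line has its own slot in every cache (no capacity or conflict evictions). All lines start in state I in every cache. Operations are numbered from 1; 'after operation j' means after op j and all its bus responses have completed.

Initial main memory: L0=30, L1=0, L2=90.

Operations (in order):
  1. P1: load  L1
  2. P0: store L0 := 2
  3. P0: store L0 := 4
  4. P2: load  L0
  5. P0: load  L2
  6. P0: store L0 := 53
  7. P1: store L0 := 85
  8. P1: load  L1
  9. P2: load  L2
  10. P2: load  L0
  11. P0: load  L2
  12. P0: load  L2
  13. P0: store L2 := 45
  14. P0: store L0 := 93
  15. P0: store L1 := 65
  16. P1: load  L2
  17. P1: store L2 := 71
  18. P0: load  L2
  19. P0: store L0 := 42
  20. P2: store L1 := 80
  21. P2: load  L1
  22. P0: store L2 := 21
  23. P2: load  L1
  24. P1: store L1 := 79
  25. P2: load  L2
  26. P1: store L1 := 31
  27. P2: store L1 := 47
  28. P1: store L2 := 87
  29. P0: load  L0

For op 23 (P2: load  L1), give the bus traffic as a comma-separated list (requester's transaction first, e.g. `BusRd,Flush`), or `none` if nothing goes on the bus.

[1] P1: load  L1 | P0:I, P1:E(0), P2:I | bus: BusRd
[2] P0: store L0 := 2 | P0:M(2), P1:I, P2:I | bus: BusRdX
[3] P0: store L0 := 4 | P0:M(4), P1:I, P2:I | bus: none
[4] P2: load  L0 | P0:S(4), P1:I, P2:S(4) | bus: BusRd,Flush
[5] P0: load  L2 | P0:E(90), P1:I, P2:I | bus: BusRd
[6] P0: store L0 := 53 | P0:M(53), P1:I, P2:I | bus: BusUpgr
[7] P1: store L0 := 85 | P0:I, P1:M(85), P2:I | bus: BusRdX,Flush
[8] P1: load  L1 | P0:I, P1:E(0), P2:I | bus: none
[9] P2: load  L2 | P0:S(90), P1:I, P2:S(90) | bus: BusRd
[10] P2: load  L0 | P0:I, P1:S(85), P2:S(85) | bus: BusRd,Flush
[11] P0: load  L2 | P0:S(90), P1:I, P2:S(90) | bus: none
[12] P0: load  L2 | P0:S(90), P1:I, P2:S(90) | bus: none
[13] P0: store L2 := 45 | P0:M(45), P1:I, P2:I | bus: BusUpgr
[14] P0: store L0 := 93 | P0:M(93), P1:I, P2:I | bus: BusRdX
[15] P0: store L1 := 65 | P0:M(65), P1:I, P2:I | bus: BusRdX
[16] P1: load  L2 | P0:S(45), P1:S(45), P2:I | bus: BusRd,Flush
[17] P1: store L2 := 71 | P0:I, P1:M(71), P2:I | bus: BusUpgr
[18] P0: load  L2 | P0:S(71), P1:S(71), P2:I | bus: BusRd,Flush
[19] P0: store L0 := 42 | P0:M(42), P1:I, P2:I | bus: none
[20] P2: store L1 := 80 | P0:I, P1:I, P2:M(80) | bus: BusRdX,Flush
[21] P2: load  L1 | P0:I, P1:I, P2:M(80) | bus: none
[22] P0: store L2 := 21 | P0:M(21), P1:I, P2:I | bus: BusUpgr
[23] P2: load  L1 | P0:I, P1:I, P2:M(80) | bus: none
[24] P1: store L1 := 79 | P0:I, P1:M(79), P2:I | bus: BusRdX,Flush
[25] P2: load  L2 | P0:S(21), P1:I, P2:S(21) | bus: BusRd,Flush
[26] P1: store L1 := 31 | P0:I, P1:M(31), P2:I | bus: none
[27] P2: store L1 := 47 | P0:I, P1:I, P2:M(47) | bus: BusRdX,Flush
[28] P1: store L2 := 87 | P0:I, P1:M(87), P2:I | bus: BusRdX
[29] P0: load  L0 | P0:M(42), P1:I, P2:I | bus: none

bus = none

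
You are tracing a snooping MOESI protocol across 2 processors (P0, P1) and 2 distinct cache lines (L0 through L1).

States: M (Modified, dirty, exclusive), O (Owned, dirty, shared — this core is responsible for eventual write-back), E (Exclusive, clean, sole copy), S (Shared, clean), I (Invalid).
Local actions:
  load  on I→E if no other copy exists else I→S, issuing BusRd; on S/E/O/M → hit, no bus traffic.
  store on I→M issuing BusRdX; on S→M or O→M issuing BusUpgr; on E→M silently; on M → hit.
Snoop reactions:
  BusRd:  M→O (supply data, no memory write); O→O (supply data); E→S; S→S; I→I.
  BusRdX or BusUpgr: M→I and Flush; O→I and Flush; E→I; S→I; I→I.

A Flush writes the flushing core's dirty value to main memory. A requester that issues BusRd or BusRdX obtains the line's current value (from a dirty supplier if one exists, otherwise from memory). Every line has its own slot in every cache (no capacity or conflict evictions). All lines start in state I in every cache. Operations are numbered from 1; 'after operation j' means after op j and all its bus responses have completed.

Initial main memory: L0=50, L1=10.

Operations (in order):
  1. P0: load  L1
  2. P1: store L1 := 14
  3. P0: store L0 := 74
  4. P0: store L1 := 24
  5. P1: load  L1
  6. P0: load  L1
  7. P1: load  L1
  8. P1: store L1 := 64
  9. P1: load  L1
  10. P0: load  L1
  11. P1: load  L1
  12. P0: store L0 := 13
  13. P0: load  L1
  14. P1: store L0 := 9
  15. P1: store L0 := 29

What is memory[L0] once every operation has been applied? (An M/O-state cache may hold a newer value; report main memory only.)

step 1: P0: load  L1  ⟶  EI  (L1)  txn=BusRd  M[L1]=10
step 2: P1: store L1 := 14  ⟶  IM  (L1)  txn=BusRdX  M[L1]=10
step 3: P0: store L0 := 74  ⟶  MI  (L0)  txn=BusRdX  M[L0]=50
step 4: P0: store L1 := 24  ⟶  MI  (L1)  txn=BusRdX+Flush  M[L1]=14
step 5: P1: load  L1  ⟶  OS  (L1)  txn=BusRd  M[L1]=14
step 6: P0: load  L1  ⟶  OS  (L1)  txn=∅  M[L1]=14
step 7: P1: load  L1  ⟶  OS  (L1)  txn=∅  M[L1]=14
step 8: P1: store L1 := 64  ⟶  IM  (L1)  txn=BusUpgr+Flush  M[L1]=24
step 9: P1: load  L1  ⟶  IM  (L1)  txn=∅  M[L1]=24
step 10: P0: load  L1  ⟶  SO  (L1)  txn=BusRd  M[L1]=24
step 11: P1: load  L1  ⟶  SO  (L1)  txn=∅  M[L1]=24
step 12: P0: store L0 := 13  ⟶  MI  (L0)  txn=∅  M[L0]=50
step 13: P0: load  L1  ⟶  SO  (L1)  txn=∅  M[L1]=24
step 14: P1: store L0 := 9  ⟶  IM  (L0)  txn=BusRdX+Flush  M[L0]=13
step 15: P1: store L0 := 29  ⟶  IM  (L0)  txn=∅  M[L0]=13

memory[L0] = 13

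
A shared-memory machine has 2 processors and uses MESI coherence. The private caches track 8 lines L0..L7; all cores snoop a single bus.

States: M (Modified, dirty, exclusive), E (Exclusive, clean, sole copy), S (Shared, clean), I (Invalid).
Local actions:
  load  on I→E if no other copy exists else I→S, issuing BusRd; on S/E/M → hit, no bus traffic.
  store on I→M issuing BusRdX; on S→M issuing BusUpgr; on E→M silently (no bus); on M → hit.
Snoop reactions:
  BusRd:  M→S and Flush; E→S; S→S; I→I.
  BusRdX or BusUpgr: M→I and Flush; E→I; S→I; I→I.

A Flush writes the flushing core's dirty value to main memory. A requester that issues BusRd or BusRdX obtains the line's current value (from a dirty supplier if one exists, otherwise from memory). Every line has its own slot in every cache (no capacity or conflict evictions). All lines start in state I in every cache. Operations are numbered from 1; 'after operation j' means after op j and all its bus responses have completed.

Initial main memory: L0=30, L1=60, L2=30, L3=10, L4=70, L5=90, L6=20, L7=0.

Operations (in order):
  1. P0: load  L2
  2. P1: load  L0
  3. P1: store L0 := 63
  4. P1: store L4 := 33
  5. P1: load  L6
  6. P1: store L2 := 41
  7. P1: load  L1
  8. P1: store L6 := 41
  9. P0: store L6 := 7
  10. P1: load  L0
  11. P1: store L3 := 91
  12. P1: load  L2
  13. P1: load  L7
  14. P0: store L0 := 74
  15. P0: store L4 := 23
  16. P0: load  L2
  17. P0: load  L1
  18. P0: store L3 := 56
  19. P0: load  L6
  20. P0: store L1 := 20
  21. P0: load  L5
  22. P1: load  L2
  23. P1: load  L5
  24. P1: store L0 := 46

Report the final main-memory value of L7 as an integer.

memory[L7] = 0

  op1 P0: load  L2 → E/I on L2; bus BusRd; mem=30
  op2 P1: load  L0 → I/E on L0; bus BusRd; mem=30
  op3 P1: store L0 := 63 → I/M on L0; bus (none); mem=30
  op4 P1: store L4 := 33 → I/M on L4; bus BusRdX; mem=70
  op5 P1: load  L6 → I/E on L6; bus BusRd; mem=20
  op6 P1: store L2 := 41 → I/M on L2; bus BusRdX; mem=30
  op7 P1: load  L1 → I/E on L1; bus BusRd; mem=60
  op8 P1: store L6 := 41 → I/M on L6; bus (none); mem=20
  op9 P0: store L6 := 7 → M/I on L6; bus BusRdX Flush; mem=41
  op10 P1: load  L0 → I/M on L0; bus (none); mem=30
  op11 P1: store L3 := 91 → I/M on L3; bus BusRdX; mem=10
  op12 P1: load  L2 → I/M on L2; bus (none); mem=30
  op13 P1: load  L7 → I/E on L7; bus BusRd; mem=0
  op14 P0: store L0 := 74 → M/I on L0; bus BusRdX Flush; mem=63
  op15 P0: store L4 := 23 → M/I on L4; bus BusRdX Flush; mem=33
  op16 P0: load  L2 → S/S on L2; bus BusRd Flush; mem=41
  op17 P0: load  L1 → S/S on L1; bus BusRd; mem=60
  op18 P0: store L3 := 56 → M/I on L3; bus BusRdX Flush; mem=91
  op19 P0: load  L6 → M/I on L6; bus (none); mem=41
  op20 P0: store L1 := 20 → M/I on L1; bus BusUpgr; mem=60
  op21 P0: load  L5 → E/I on L5; bus BusRd; mem=90
  op22 P1: load  L2 → S/S on L2; bus (none); mem=41
  op23 P1: load  L5 → S/S on L5; bus BusRd; mem=90
  op24 P1: store L0 := 46 → I/M on L0; bus BusRdX Flush; mem=74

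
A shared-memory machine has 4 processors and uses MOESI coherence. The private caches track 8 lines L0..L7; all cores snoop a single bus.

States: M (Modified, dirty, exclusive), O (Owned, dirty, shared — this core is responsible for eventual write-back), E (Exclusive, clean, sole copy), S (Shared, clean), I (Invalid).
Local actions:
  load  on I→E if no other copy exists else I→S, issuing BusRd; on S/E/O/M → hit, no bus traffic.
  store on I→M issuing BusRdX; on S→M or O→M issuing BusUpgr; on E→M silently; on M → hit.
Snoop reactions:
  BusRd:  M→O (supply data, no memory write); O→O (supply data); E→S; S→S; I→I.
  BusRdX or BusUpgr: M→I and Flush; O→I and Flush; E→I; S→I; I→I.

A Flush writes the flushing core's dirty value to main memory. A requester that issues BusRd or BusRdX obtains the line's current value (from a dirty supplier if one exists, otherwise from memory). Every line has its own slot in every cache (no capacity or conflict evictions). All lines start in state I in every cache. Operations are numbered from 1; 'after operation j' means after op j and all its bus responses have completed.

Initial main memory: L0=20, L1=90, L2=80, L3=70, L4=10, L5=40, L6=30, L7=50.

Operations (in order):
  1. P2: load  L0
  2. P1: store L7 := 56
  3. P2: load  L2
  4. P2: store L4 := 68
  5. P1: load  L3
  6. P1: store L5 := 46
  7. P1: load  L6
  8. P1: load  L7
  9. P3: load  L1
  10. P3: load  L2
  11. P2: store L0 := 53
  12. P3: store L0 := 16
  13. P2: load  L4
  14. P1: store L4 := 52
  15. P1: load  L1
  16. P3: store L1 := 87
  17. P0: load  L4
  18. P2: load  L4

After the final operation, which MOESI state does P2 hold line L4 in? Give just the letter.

state = S

  op1 P2: load  L0 → I/I/E/I on L0; bus BusRd; mem=20
  op2 P1: store L7 := 56 → I/M/I/I on L7; bus BusRdX; mem=50
  op3 P2: load  L2 → I/I/E/I on L2; bus BusRd; mem=80
  op4 P2: store L4 := 68 → I/I/M/I on L4; bus BusRdX; mem=10
  op5 P1: load  L3 → I/E/I/I on L3; bus BusRd; mem=70
  op6 P1: store L5 := 46 → I/M/I/I on L5; bus BusRdX; mem=40
  op7 P1: load  L6 → I/E/I/I on L6; bus BusRd; mem=30
  op8 P1: load  L7 → I/M/I/I on L7; bus (none); mem=50
  op9 P3: load  L1 → I/I/I/E on L1; bus BusRd; mem=90
  op10 P3: load  L2 → I/I/S/S on L2; bus BusRd; mem=80
  op11 P2: store L0 := 53 → I/I/M/I on L0; bus (none); mem=20
  op12 P3: store L0 := 16 → I/I/I/M on L0; bus BusRdX Flush; mem=53
  op13 P2: load  L4 → I/I/M/I on L4; bus (none); mem=10
  op14 P1: store L4 := 52 → I/M/I/I on L4; bus BusRdX Flush; mem=68
  op15 P1: load  L1 → I/S/I/S on L1; bus BusRd; mem=90
  op16 P3: store L1 := 87 → I/I/I/M on L1; bus BusUpgr; mem=90
  op17 P0: load  L4 → S/O/I/I on L4; bus BusRd; mem=68
  op18 P2: load  L4 → S/O/S/I on L4; bus BusRd; mem=68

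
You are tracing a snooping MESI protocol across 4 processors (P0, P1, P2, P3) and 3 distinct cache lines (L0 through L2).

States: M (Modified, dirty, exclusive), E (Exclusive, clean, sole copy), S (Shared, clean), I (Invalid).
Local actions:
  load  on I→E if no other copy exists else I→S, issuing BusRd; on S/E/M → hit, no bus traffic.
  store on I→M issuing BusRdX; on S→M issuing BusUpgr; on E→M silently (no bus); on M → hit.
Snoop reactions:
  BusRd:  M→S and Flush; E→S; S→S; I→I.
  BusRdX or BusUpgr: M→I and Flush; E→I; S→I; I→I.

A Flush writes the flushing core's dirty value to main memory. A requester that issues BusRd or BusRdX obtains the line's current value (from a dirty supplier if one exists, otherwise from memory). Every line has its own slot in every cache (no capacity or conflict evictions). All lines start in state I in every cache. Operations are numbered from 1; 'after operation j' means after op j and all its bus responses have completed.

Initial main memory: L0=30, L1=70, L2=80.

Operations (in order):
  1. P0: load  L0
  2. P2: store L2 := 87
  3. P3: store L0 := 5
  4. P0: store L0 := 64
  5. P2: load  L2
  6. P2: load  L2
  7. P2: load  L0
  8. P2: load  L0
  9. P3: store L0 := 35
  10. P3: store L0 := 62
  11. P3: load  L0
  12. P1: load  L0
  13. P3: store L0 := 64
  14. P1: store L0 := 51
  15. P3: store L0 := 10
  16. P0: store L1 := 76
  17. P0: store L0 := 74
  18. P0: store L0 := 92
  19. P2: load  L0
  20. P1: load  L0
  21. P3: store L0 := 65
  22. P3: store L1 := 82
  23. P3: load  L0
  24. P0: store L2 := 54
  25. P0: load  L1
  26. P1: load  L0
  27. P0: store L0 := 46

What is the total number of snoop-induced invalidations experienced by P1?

invalidations = 4

1. P0: load  L0  bus=[BusRd]  L0: P0=E P1=I P2=I P3=I  mem[L0]=30
2. P2: store L2 := 87  bus=[BusRdX]  L2: P0=I P1=I P2=M P3=I  mem[L2]=80
3. P3: store L0 := 5  bus=[BusRdX]  L0: P0=I P1=I P2=I P3=M  mem[L0]=30
4. P0: store L0 := 64  bus=[BusRdX,Flush]  L0: P0=M P1=I P2=I P3=I  mem[L0]=5
5. P2: load  L2  bus=[-]  L2: P0=I P1=I P2=M P3=I  mem[L2]=80
6. P2: load  L2  bus=[-]  L2: P0=I P1=I P2=M P3=I  mem[L2]=80
7. P2: load  L0  bus=[BusRd,Flush]  L0: P0=S P1=I P2=S P3=I  mem[L0]=64
8. P2: load  L0  bus=[-]  L0: P0=S P1=I P2=S P3=I  mem[L0]=64
9. P3: store L0 := 35  bus=[BusRdX]  L0: P0=I P1=I P2=I P3=M  mem[L0]=64
10. P3: store L0 := 62  bus=[-]  L0: P0=I P1=I P2=I P3=M  mem[L0]=64
11. P3: load  L0  bus=[-]  L0: P0=I P1=I P2=I P3=M  mem[L0]=64
12. P1: load  L0  bus=[BusRd,Flush]  L0: P0=I P1=S P2=I P3=S  mem[L0]=62
13. P3: store L0 := 64  bus=[BusUpgr]  L0: P0=I P1=I P2=I P3=M  mem[L0]=62
14. P1: store L0 := 51  bus=[BusRdX,Flush]  L0: P0=I P1=M P2=I P3=I  mem[L0]=64
15. P3: store L0 := 10  bus=[BusRdX,Flush]  L0: P0=I P1=I P2=I P3=M  mem[L0]=51
16. P0: store L1 := 76  bus=[BusRdX]  L1: P0=M P1=I P2=I P3=I  mem[L1]=70
17. P0: store L0 := 74  bus=[BusRdX,Flush]  L0: P0=M P1=I P2=I P3=I  mem[L0]=10
18. P0: store L0 := 92  bus=[-]  L0: P0=M P1=I P2=I P3=I  mem[L0]=10
19. P2: load  L0  bus=[BusRd,Flush]  L0: P0=S P1=I P2=S P3=I  mem[L0]=92
20. P1: load  L0  bus=[BusRd]  L0: P0=S P1=S P2=S P3=I  mem[L0]=92
21. P3: store L0 := 65  bus=[BusRdX]  L0: P0=I P1=I P2=I P3=M  mem[L0]=92
22. P3: store L1 := 82  bus=[BusRdX,Flush]  L1: P0=I P1=I P2=I P3=M  mem[L1]=76
23. P3: load  L0  bus=[-]  L0: P0=I P1=I P2=I P3=M  mem[L0]=92
24. P0: store L2 := 54  bus=[BusRdX,Flush]  L2: P0=M P1=I P2=I P3=I  mem[L2]=87
25. P0: load  L1  bus=[BusRd,Flush]  L1: P0=S P1=I P2=I P3=S  mem[L1]=82
26. P1: load  L0  bus=[BusRd,Flush]  L0: P0=I P1=S P2=I P3=S  mem[L0]=65
27. P0: store L0 := 46  bus=[BusRdX]  L0: P0=M P1=I P2=I P3=I  mem[L0]=65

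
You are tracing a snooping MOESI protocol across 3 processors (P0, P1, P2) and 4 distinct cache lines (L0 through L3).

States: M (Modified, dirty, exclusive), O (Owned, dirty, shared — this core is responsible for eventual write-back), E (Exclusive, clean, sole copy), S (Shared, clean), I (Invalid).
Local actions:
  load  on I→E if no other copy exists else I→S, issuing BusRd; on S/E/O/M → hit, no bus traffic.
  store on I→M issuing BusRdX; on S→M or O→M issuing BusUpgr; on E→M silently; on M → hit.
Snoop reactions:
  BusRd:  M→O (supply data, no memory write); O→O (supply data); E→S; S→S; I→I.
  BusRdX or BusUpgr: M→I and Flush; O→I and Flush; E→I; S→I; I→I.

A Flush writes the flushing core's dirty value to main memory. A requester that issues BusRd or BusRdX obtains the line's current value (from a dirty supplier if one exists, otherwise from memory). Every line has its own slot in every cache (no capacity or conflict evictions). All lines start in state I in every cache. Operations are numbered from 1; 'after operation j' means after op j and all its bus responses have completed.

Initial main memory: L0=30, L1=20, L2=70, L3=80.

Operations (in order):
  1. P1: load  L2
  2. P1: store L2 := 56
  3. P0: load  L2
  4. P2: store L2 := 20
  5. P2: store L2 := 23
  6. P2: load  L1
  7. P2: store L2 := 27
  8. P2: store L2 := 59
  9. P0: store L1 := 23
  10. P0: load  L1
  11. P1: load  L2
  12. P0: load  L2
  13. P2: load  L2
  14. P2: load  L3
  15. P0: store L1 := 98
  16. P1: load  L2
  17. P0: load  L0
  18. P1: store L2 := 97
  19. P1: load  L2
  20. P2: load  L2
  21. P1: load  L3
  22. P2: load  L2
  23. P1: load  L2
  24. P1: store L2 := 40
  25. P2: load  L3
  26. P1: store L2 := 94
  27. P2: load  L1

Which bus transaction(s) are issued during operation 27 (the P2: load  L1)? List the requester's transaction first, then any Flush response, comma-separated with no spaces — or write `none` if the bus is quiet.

bus = BusRd

1. P1: load  L2  bus=[BusRd]  L2: P0=I P1=E P2=I  mem[L2]=70
2. P1: store L2 := 56  bus=[-]  L2: P0=I P1=M P2=I  mem[L2]=70
3. P0: load  L2  bus=[BusRd]  L2: P0=S P1=O P2=I  mem[L2]=70
4. P2: store L2 := 20  bus=[BusRdX,Flush]  L2: P0=I P1=I P2=M  mem[L2]=56
5. P2: store L2 := 23  bus=[-]  L2: P0=I P1=I P2=M  mem[L2]=56
6. P2: load  L1  bus=[BusRd]  L1: P0=I P1=I P2=E  mem[L1]=20
7. P2: store L2 := 27  bus=[-]  L2: P0=I P1=I P2=M  mem[L2]=56
8. P2: store L2 := 59  bus=[-]  L2: P0=I P1=I P2=M  mem[L2]=56
9. P0: store L1 := 23  bus=[BusRdX]  L1: P0=M P1=I P2=I  mem[L1]=20
10. P0: load  L1  bus=[-]  L1: P0=M P1=I P2=I  mem[L1]=20
11. P1: load  L2  bus=[BusRd]  L2: P0=I P1=S P2=O  mem[L2]=56
12. P0: load  L2  bus=[BusRd]  L2: P0=S P1=S P2=O  mem[L2]=56
13. P2: load  L2  bus=[-]  L2: P0=S P1=S P2=O  mem[L2]=56
14. P2: load  L3  bus=[BusRd]  L3: P0=I P1=I P2=E  mem[L3]=80
15. P0: store L1 := 98  bus=[-]  L1: P0=M P1=I P2=I  mem[L1]=20
16. P1: load  L2  bus=[-]  L2: P0=S P1=S P2=O  mem[L2]=56
17. P0: load  L0  bus=[BusRd]  L0: P0=E P1=I P2=I  mem[L0]=30
18. P1: store L2 := 97  bus=[BusUpgr,Flush]  L2: P0=I P1=M P2=I  mem[L2]=59
19. P1: load  L2  bus=[-]  L2: P0=I P1=M P2=I  mem[L2]=59
20. P2: load  L2  bus=[BusRd]  L2: P0=I P1=O P2=S  mem[L2]=59
21. P1: load  L3  bus=[BusRd]  L3: P0=I P1=S P2=S  mem[L3]=80
22. P2: load  L2  bus=[-]  L2: P0=I P1=O P2=S  mem[L2]=59
23. P1: load  L2  bus=[-]  L2: P0=I P1=O P2=S  mem[L2]=59
24. P1: store L2 := 40  bus=[BusUpgr]  L2: P0=I P1=M P2=I  mem[L2]=59
25. P2: load  L3  bus=[-]  L3: P0=I P1=S P2=S  mem[L3]=80
26. P1: store L2 := 94  bus=[-]  L2: P0=I P1=M P2=I  mem[L2]=59
27. P2: load  L1  bus=[BusRd]  L1: P0=O P1=I P2=S  mem[L1]=20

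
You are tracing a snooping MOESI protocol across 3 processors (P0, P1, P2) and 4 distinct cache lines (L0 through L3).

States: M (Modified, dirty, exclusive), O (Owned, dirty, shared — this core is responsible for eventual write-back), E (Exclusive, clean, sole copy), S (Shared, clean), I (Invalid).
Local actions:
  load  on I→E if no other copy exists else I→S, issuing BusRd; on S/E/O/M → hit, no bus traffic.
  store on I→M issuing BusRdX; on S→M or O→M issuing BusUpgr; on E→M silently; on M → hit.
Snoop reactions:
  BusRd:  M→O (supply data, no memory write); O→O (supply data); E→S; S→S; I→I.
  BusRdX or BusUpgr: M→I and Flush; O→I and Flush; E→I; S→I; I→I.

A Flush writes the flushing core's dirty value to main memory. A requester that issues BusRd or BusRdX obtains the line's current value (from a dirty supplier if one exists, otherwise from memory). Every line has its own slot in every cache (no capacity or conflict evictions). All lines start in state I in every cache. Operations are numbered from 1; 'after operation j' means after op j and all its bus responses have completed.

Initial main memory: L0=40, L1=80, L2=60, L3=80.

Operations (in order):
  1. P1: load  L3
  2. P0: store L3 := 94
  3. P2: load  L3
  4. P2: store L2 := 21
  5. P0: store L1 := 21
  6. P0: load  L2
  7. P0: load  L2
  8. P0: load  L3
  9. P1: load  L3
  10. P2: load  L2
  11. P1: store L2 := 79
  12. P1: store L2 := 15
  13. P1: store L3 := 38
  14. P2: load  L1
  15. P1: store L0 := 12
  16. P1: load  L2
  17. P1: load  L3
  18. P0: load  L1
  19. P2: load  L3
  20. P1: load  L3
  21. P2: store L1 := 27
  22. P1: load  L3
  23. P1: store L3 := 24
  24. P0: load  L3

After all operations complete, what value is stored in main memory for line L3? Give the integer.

step 1: P1: load  L3  ⟶  IEI  (L3)  txn=BusRd  M[L3]=80
step 2: P0: store L3 := 94  ⟶  MII  (L3)  txn=BusRdX  M[L3]=80
step 3: P2: load  L3  ⟶  OIS  (L3)  txn=BusRd  M[L3]=80
step 4: P2: store L2 := 21  ⟶  IIM  (L2)  txn=BusRdX  M[L2]=60
step 5: P0: store L1 := 21  ⟶  MII  (L1)  txn=BusRdX  M[L1]=80
step 6: P0: load  L2  ⟶  SIO  (L2)  txn=BusRd  M[L2]=60
step 7: P0: load  L2  ⟶  SIO  (L2)  txn=∅  M[L2]=60
step 8: P0: load  L3  ⟶  OIS  (L3)  txn=∅  M[L3]=80
step 9: P1: load  L3  ⟶  OSS  (L3)  txn=BusRd  M[L3]=80
step 10: P2: load  L2  ⟶  SIO  (L2)  txn=∅  M[L2]=60
step 11: P1: store L2 := 79  ⟶  IMI  (L2)  txn=BusRdX+Flush  M[L2]=21
step 12: P1: store L2 := 15  ⟶  IMI  (L2)  txn=∅  M[L2]=21
step 13: P1: store L3 := 38  ⟶  IMI  (L3)  txn=BusUpgr+Flush  M[L3]=94
step 14: P2: load  L1  ⟶  OIS  (L1)  txn=BusRd  M[L1]=80
step 15: P1: store L0 := 12  ⟶  IMI  (L0)  txn=BusRdX  M[L0]=40
step 16: P1: load  L2  ⟶  IMI  (L2)  txn=∅  M[L2]=21
step 17: P1: load  L3  ⟶  IMI  (L3)  txn=∅  M[L3]=94
step 18: P0: load  L1  ⟶  OIS  (L1)  txn=∅  M[L1]=80
step 19: P2: load  L3  ⟶  IOS  (L3)  txn=BusRd  M[L3]=94
step 20: P1: load  L3  ⟶  IOS  (L3)  txn=∅  M[L3]=94
step 21: P2: store L1 := 27  ⟶  IIM  (L1)  txn=BusUpgr+Flush  M[L1]=21
step 22: P1: load  L3  ⟶  IOS  (L3)  txn=∅  M[L3]=94
step 23: P1: store L3 := 24  ⟶  IMI  (L3)  txn=BusUpgr  M[L3]=94
step 24: P0: load  L3  ⟶  SOI  (L3)  txn=BusRd  M[L3]=94

memory[L3] = 94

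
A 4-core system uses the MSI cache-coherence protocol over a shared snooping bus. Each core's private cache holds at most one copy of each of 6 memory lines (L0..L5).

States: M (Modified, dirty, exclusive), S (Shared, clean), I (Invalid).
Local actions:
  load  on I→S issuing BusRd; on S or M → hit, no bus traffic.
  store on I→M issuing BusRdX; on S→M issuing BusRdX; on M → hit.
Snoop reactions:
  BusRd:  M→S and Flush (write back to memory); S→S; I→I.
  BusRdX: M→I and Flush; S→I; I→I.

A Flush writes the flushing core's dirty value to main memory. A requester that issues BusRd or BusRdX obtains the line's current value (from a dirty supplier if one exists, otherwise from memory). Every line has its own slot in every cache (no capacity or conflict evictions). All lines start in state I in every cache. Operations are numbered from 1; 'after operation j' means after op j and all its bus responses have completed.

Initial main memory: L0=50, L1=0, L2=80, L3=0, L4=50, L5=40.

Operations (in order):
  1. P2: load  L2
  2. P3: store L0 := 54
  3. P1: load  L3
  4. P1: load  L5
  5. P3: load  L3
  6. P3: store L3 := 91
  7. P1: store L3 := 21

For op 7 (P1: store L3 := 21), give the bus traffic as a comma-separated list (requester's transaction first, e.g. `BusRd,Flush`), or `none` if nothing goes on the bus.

  op1 P2: load  L2 → I/I/S/I on L2; bus BusRd; mem=80
  op2 P3: store L0 := 54 → I/I/I/M on L0; bus BusRdX; mem=50
  op3 P1: load  L3 → I/S/I/I on L3; bus BusRd; mem=0
  op4 P1: load  L5 → I/S/I/I on L5; bus BusRd; mem=40
  op5 P3: load  L3 → I/S/I/S on L3; bus BusRd; mem=0
  op6 P3: store L3 := 91 → I/I/I/M on L3; bus BusRdX; mem=0
  op7 P1: store L3 := 21 → I/M/I/I on L3; bus BusRdX Flush; mem=91

bus = BusRdX,Flush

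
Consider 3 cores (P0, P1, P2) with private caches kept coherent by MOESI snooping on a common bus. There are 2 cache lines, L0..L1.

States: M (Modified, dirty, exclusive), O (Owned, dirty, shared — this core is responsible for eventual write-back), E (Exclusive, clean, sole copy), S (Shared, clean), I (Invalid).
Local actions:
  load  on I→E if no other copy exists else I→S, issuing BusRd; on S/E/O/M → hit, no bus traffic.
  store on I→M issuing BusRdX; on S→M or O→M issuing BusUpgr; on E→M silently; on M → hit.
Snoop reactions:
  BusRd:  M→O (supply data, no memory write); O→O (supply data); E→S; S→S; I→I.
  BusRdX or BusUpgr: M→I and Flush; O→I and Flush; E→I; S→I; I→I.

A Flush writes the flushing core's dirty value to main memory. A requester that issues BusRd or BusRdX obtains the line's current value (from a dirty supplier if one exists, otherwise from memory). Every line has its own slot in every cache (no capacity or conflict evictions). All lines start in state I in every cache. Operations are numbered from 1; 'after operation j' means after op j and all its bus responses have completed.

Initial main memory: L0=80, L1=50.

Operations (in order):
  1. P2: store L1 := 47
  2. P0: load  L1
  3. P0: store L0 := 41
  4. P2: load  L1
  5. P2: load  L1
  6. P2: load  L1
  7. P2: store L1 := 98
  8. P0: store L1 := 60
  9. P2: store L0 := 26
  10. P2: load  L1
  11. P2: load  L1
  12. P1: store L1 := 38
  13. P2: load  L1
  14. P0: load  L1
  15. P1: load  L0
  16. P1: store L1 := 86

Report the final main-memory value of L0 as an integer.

memory[L0] = 41

  op1 P2: store L1 := 47 → I/I/M on L1; bus BusRdX; mem=50
  op2 P0: load  L1 → S/I/O on L1; bus BusRd; mem=50
  op3 P0: store L0 := 41 → M/I/I on L0; bus BusRdX; mem=80
  op4 P2: load  L1 → S/I/O on L1; bus (none); mem=50
  op5 P2: load  L1 → S/I/O on L1; bus (none); mem=50
  op6 P2: load  L1 → S/I/O on L1; bus (none); mem=50
  op7 P2: store L1 := 98 → I/I/M on L1; bus BusUpgr; mem=50
  op8 P0: store L1 := 60 → M/I/I on L1; bus BusRdX Flush; mem=98
  op9 P2: store L0 := 26 → I/I/M on L0; bus BusRdX Flush; mem=41
  op10 P2: load  L1 → O/I/S on L1; bus BusRd; mem=98
  op11 P2: load  L1 → O/I/S on L1; bus (none); mem=98
  op12 P1: store L1 := 38 → I/M/I on L1; bus BusRdX Flush; mem=60
  op13 P2: load  L1 → I/O/S on L1; bus BusRd; mem=60
  op14 P0: load  L1 → S/O/S on L1; bus BusRd; mem=60
  op15 P1: load  L0 → I/S/O on L0; bus BusRd; mem=41
  op16 P1: store L1 := 86 → I/M/I on L1; bus BusUpgr; mem=60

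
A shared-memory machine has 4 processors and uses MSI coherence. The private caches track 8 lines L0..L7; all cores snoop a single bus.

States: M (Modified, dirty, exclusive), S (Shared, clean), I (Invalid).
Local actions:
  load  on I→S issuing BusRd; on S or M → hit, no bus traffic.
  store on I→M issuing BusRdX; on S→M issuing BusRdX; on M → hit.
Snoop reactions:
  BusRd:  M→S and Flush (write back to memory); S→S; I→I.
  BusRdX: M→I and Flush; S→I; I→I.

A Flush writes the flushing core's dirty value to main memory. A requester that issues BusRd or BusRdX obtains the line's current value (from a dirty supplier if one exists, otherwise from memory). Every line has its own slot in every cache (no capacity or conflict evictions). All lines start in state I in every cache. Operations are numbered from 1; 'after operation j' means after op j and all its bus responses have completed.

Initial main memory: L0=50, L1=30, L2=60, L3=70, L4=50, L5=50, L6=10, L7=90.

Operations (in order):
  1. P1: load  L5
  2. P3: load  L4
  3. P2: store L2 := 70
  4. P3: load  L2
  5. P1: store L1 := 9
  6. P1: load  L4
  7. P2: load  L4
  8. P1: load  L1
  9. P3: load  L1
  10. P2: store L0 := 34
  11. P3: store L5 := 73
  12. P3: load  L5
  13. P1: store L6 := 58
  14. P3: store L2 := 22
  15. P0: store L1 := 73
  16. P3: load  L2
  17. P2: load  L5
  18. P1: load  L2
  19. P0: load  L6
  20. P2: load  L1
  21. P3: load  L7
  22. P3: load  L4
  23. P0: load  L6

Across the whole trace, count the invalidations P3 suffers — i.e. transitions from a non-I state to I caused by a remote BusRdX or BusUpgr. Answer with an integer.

step 1: P1: load  L5  ⟶  ISII  (L5)  txn=BusRd  M[L5]=50
step 2: P3: load  L4  ⟶  IIIS  (L4)  txn=BusRd  M[L4]=50
step 3: P2: store L2 := 70  ⟶  IIMI  (L2)  txn=BusRdX  M[L2]=60
step 4: P3: load  L2  ⟶  IISS  (L2)  txn=BusRd+Flush  M[L2]=70
step 5: P1: store L1 := 9  ⟶  IMII  (L1)  txn=BusRdX  M[L1]=30
step 6: P1: load  L4  ⟶  ISIS  (L4)  txn=BusRd  M[L4]=50
step 7: P2: load  L4  ⟶  ISSS  (L4)  txn=BusRd  M[L4]=50
step 8: P1: load  L1  ⟶  IMII  (L1)  txn=∅  M[L1]=30
step 9: P3: load  L1  ⟶  ISIS  (L1)  txn=BusRd+Flush  M[L1]=9
step 10: P2: store L0 := 34  ⟶  IIMI  (L0)  txn=BusRdX  M[L0]=50
step 11: P3: store L5 := 73  ⟶  IIIM  (L5)  txn=BusRdX  M[L5]=50
step 12: P3: load  L5  ⟶  IIIM  (L5)  txn=∅  M[L5]=50
step 13: P1: store L6 := 58  ⟶  IMII  (L6)  txn=BusRdX  M[L6]=10
step 14: P3: store L2 := 22  ⟶  IIIM  (L2)  txn=BusRdX  M[L2]=70
step 15: P0: store L1 := 73  ⟶  MIII  (L1)  txn=BusRdX  M[L1]=9
step 16: P3: load  L2  ⟶  IIIM  (L2)  txn=∅  M[L2]=70
step 17: P2: load  L5  ⟶  IISS  (L5)  txn=BusRd+Flush  M[L5]=73
step 18: P1: load  L2  ⟶  ISIS  (L2)  txn=BusRd+Flush  M[L2]=22
step 19: P0: load  L6  ⟶  SSII  (L6)  txn=BusRd+Flush  M[L6]=58
step 20: P2: load  L1  ⟶  SISI  (L1)  txn=BusRd+Flush  M[L1]=73
step 21: P3: load  L7  ⟶  IIIS  (L7)  txn=BusRd  M[L7]=90
step 22: P3: load  L4  ⟶  ISSS  (L4)  txn=∅  M[L4]=50
step 23: P0: load  L6  ⟶  SSII  (L6)  txn=∅  M[L6]=58

invalidations = 1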